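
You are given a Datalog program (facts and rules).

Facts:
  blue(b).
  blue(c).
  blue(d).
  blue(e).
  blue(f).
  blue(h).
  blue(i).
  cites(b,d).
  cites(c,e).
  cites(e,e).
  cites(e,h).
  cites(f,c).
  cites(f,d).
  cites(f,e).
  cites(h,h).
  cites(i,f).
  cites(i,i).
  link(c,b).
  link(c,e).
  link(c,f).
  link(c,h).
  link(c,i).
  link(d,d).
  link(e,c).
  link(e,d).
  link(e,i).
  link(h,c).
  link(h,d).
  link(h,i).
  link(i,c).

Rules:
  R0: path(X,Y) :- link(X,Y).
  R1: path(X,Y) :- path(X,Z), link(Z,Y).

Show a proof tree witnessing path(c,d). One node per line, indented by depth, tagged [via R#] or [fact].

round 1: derive path(c,b) via R0 from link(c,b)
round 1: derive path(c,e) via R0 from link(c,e)
round 1: derive path(c,f) via R0 from link(c,f)
round 1: derive path(c,h) via R0 from link(c,h)
round 1: derive path(c,i) via R0 from link(c,i)
round 1: derive path(d,d) via R0 from link(d,d)
round 1: derive path(e,c) via R0 from link(e,c)
round 1: derive path(e,d) via R0 from link(e,d)
round 1: derive path(e,i) via R0 from link(e,i)
round 1: derive path(h,c) via R0 from link(h,c)
round 1: derive path(h,d) via R0 from link(h,d)
round 1: derive path(h,i) via R0 from link(h,i)
round 1: derive path(i,c) via R0 from link(i,c)
round 2: derive path(c,c) via R1 from path(c,e), link(e,c)
round 2: derive path(c,d) via R1 from path(c,e), link(e,d)
round 2: derive path(e,b) via R1 from path(e,c), link(c,b)
round 2: derive path(e,e) via R1 from path(e,c), link(c,e)
round 2: derive path(e,f) via R1 from path(e,c), link(c,f)
round 2: derive path(e,h) via R1 from path(e,c), link(c,h)
round 2: derive path(h,b) via R1 from path(h,c), link(c,b)
round 2: derive path(h,e) via R1 from path(h,c), link(c,e)
round 2: derive path(h,f) via R1 from path(h,c), link(c,f)
round 2: derive path(h,h) via R1 from path(h,c), link(c,h)
round 2: derive path(i,b) via R1 from path(i,c), link(c,b)
round 2: derive path(i,e) via R1 from path(i,c), link(c,e)
round 2: derive path(i,f) via R1 from path(i,c), link(c,f)
round 2: derive path(i,h) via R1 from path(i,c), link(c,h)
round 2: derive path(i,i) via R1 from path(i,c), link(c,i)
round 3: derive path(i,d) via R1 from path(i,e), link(e,d)

path(c,d)  [via R1]
  path(c,e)  [via R0]
    link(c,e)  [fact]
  link(e,d)  [fact]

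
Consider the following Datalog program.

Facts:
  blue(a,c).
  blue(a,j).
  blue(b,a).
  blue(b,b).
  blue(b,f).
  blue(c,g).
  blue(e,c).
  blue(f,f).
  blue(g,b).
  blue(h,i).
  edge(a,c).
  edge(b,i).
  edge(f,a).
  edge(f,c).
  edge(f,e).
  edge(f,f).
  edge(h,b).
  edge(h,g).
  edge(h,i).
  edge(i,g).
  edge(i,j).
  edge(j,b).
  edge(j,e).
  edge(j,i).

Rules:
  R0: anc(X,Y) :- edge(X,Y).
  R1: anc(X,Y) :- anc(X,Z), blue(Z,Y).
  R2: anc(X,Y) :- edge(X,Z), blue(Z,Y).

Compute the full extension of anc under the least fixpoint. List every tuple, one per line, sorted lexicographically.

anc(a,a)
anc(a,b)
anc(a,c)
anc(a,f)
anc(a,g)
anc(a,j)
anc(b,i)
anc(f,a)
anc(f,b)
anc(f,c)
anc(f,e)
anc(f,f)
anc(f,g)
anc(f,j)
anc(h,a)
anc(h,b)
anc(h,c)
anc(h,f)
anc(h,g)
anc(h,i)
anc(h,j)
anc(i,a)
anc(i,b)
anc(i,c)
anc(i,f)
anc(i,g)
anc(i,j)
anc(j,a)
anc(j,b)
anc(j,c)
anc(j,e)
anc(j,f)
anc(j,g)
anc(j,i)
anc(j,j)

round 1: derive anc(a,c) via R0 from edge(a,c)
round 1: derive anc(b,i) via R0 from edge(b,i)
round 1: derive anc(f,a) via R0 from edge(f,a)
round 1: derive anc(f,c) via R0 from edge(f,c)
round 1: derive anc(f,e) via R0 from edge(f,e)
round 1: derive anc(f,f) via R0 from edge(f,f)
round 1: derive anc(h,b) via R0 from edge(h,b)
round 1: derive anc(h,g) via R0 from edge(h,g)
round 1: derive anc(h,i) via R0 from edge(h,i)
round 1: derive anc(i,g) via R0 from edge(i,g)
round 1: derive anc(i,j) via R0 from edge(i,j)
round 1: derive anc(j,b) via R0 from edge(j,b)
round 1: derive anc(j,e) via R0 from edge(j,e)
round 1: derive anc(j,i) via R0 from edge(j,i)
round 1: derive anc(a,g) via R2 from edge(a,c), blue(c,g)
round 1: derive anc(f,g) via R2 from edge(f,c), blue(c,g)
round 1: derive anc(f,j) via R2 from edge(f,a), blue(a,j)
round 1: derive anc(h,a) via R2 from edge(h,b), blue(b,a)
round 1: derive anc(h,f) via R2 from edge(h,b), blue(b,f)
round 1: derive anc(i,b) via R2 from edge(i,g), blue(g,b)
round 1: derive anc(j,a) via R2 from edge(j,b), blue(b,a)
round 1: derive anc(j,c) via R2 from edge(j,e), blue(e,c)
round 1: derive anc(j,f) via R2 from edge(j,b), blue(b,f)
round 2: derive anc(a,b) via R1 from anc(a,g), blue(g,b)
round 2: derive anc(f,b) via R1 from anc(f,g), blue(g,b)
round 2: derive anc(h,c) via R1 from anc(h,a), blue(a,c)
round 2: derive anc(h,j) via R1 from anc(h,a), blue(a,j)
round 2: derive anc(i,a) via R1 from anc(i,b), blue(b,a)
round 2: derive anc(i,f) via R1 from anc(i,b), blue(b,f)
round 2: derive anc(j,g) via R1 from anc(j,c), blue(c,g)
round 2: derive anc(j,j) via R1 from anc(j,a), blue(a,j)
round 3: derive anc(a,a) via R1 from anc(a,b), blue(b,a)
round 3: derive anc(a,f) via R1 from anc(a,b), blue(b,f)
round 3: derive anc(i,c) via R1 from anc(i,a), blue(a,c)
round 4: derive anc(a,j) via R1 from anc(a,a), blue(a,j)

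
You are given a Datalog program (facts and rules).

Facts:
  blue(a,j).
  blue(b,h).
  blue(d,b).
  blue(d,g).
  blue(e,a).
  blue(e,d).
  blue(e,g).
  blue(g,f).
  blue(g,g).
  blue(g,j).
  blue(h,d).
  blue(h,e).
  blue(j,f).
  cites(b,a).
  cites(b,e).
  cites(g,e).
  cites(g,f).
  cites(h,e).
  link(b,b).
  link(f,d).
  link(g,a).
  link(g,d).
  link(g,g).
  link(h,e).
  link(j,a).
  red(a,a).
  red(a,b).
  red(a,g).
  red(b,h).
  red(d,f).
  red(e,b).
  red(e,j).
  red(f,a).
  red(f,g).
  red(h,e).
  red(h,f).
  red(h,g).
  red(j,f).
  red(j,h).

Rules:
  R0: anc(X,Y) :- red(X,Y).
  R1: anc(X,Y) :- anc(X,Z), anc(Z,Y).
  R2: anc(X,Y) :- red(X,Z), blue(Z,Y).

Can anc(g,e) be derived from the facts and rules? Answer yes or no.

round 1: derive anc(a,a) via R0 from red(a,a)
round 1: derive anc(a,b) via R0 from red(a,b)
round 1: derive anc(a,g) via R0 from red(a,g)
round 1: derive anc(b,h) via R0 from red(b,h)
round 1: derive anc(d,f) via R0 from red(d,f)
round 1: derive anc(e,b) via R0 from red(e,b)
round 1: derive anc(e,j) via R0 from red(e,j)
round 1: derive anc(f,a) via R0 from red(f,a)
round 1: derive anc(f,g) via R0 from red(f,g)
round 1: derive anc(h,e) via R0 from red(h,e)
round 1: derive anc(h,f) via R0 from red(h,f)
round 1: derive anc(h,g) via R0 from red(h,g)
round 1: derive anc(j,f) via R0 from red(j,f)
round 1: derive anc(j,h) via R0 from red(j,h)
round 1: derive anc(a,f) via R2 from red(a,g), blue(g,f)
round 1: derive anc(a,h) via R2 from red(a,b), blue(b,h)
round 1: derive anc(a,j) via R2 from red(a,a), blue(a,j)
round 1: derive anc(b,d) via R2 from red(b,h), blue(h,d)
round 1: derive anc(b,e) via R2 from red(b,h), blue(h,e)
round 1: derive anc(e,f) via R2 from red(e,j), blue(j,f)
round 1: derive anc(e,h) via R2 from red(e,b), blue(b,h)
round 1: derive anc(f,f) via R2 from red(f,g), blue(g,f)
round 1: derive anc(f,j) via R2 from red(f,a), blue(a,j)
round 1: derive anc(h,a) via R2 from red(h,e), blue(e,a)
round 1: derive anc(h,d) via R2 from red(h,e), blue(e,d)
round 1: derive anc(h,j) via R2 from red(h,g), blue(g,j)
round 1: derive anc(j,d) via R2 from red(j,h), blue(h,d)
round 1: derive anc(j,e) via R2 from red(j,h), blue(h,e)
round 2: derive anc(a,d) via R1 from anc(a,b), anc(b,d)
round 2: derive anc(a,e) via R1 from anc(a,b), anc(b,e)
round 2: derive anc(b,a) via R1 from anc(b,h), anc(h,a)
round 2: derive anc(b,b) via R1 from anc(b,e), anc(e,b)
round 2: derive anc(b,f) via R1 from anc(b,d), anc(d,f)
round 2: derive anc(b,g) via R1 from anc(b,h), anc(h,g)
round 2: derive anc(b,j) via R1 from anc(b,e), anc(e,j)
round 2: derive anc(d,a) via R1 from anc(d,f), anc(f,a)
round 2: derive anc(d,g) via R1 from anc(d,f), anc(f,g)
round 2: derive anc(d,j) via R1 from anc(d,f), anc(f,j)
round 2: derive anc(e,a) via R1 from anc(e,f), anc(f,a)
round 2: derive anc(e,d) via R1 from anc(e,b), anc(b,d)
round 2: derive anc(e,e) via R1 from anc(e,b), anc(b,e)
round 2: derive anc(e,g) via R1 from anc(e,f), anc(f,g)
round 2: derive anc(f,b) via R1 from anc(f,a), anc(a,b)
round 2: derive anc(f,d) via R1 from anc(f,j), anc(j,d)
round 2: derive anc(f,e) via R1 from anc(f,j), anc(j,e)
round 2: derive anc(f,h) via R1 from anc(f,a), anc(a,h)
round 2: derive anc(h,b) via R1 from anc(h,a), anc(a,b)
round 2: derive anc(h,h) via R1 from anc(h,a), anc(a,h)
round 2: derive anc(j,a) via R1 from anc(j,f), anc(f,a)
round 2: derive anc(j,b) via R1 from anc(j,e), anc(e,b)
round 2: derive anc(j,g) via R1 from anc(j,f), anc(f,g)
round 2: derive anc(j,j) via R1 from anc(j,e), anc(e,j)
round 3: derive anc(d,b) via R1 from anc(d,a), anc(a,b)
round 3: derive anc(d,d) via R1 from anc(d,a), anc(a,d)
round 3: derive anc(d,e) via R1 from anc(d,a), anc(a,e)
round 3: derive anc(d,h) via R1 from anc(d,a), anc(a,h)

no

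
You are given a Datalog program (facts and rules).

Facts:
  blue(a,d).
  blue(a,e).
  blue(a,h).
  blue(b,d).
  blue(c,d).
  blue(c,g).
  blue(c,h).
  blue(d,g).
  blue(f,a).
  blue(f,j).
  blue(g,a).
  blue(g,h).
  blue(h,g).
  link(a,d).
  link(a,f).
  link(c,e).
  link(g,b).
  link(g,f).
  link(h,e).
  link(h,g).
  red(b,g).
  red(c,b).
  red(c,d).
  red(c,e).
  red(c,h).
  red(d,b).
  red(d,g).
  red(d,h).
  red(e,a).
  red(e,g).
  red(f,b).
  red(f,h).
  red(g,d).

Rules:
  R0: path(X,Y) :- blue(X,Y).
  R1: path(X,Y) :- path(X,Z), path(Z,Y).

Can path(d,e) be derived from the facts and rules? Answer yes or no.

round 1: derive path(a,d) via R0 from blue(a,d)
round 1: derive path(a,e) via R0 from blue(a,e)
round 1: derive path(a,h) via R0 from blue(a,h)
round 1: derive path(b,d) via R0 from blue(b,d)
round 1: derive path(c,d) via R0 from blue(c,d)
round 1: derive path(c,g) via R0 from blue(c,g)
round 1: derive path(c,h) via R0 from blue(c,h)
round 1: derive path(d,g) via R0 from blue(d,g)
round 1: derive path(f,a) via R0 from blue(f,a)
round 1: derive path(f,j) via R0 from blue(f,j)
round 1: derive path(g,a) via R0 from blue(g,a)
round 1: derive path(g,h) via R0 from blue(g,h)
round 1: derive path(h,g) via R0 from blue(h,g)
round 2: derive path(a,g) via R1 from path(a,d), path(d,g)
round 2: derive path(b,g) via R1 from path(b,d), path(d,g)
round 2: derive path(c,a) via R1 from path(c,g), path(g,a)
round 2: derive path(d,a) via R1 from path(d,g), path(g,a)
round 2: derive path(d,h) via R1 from path(d,g), path(g,h)
round 2: derive path(f,d) via R1 from path(f,a), path(a,d)
round 2: derive path(f,e) via R1 from path(f,a), path(a,e)
round 2: derive path(f,h) via R1 from path(f,a), path(a,h)
round 2: derive path(g,d) via R1 from path(g,a), path(a,d)
round 2: derive path(g,e) via R1 from path(g,a), path(a,e)
round 2: derive path(g,g) via R1 from path(g,h), path(h,g)
round 2: derive path(h,a) via R1 from path(h,g), path(g,a)
round 2: derive path(h,h) via R1 from path(h,g), path(g,h)
round 3: derive path(a,a) via R1 from path(a,d), path(d,a)
round 3: derive path(b,a) via R1 from path(b,d), path(d,a)
round 3: derive path(b,e) via R1 from path(b,g), path(g,e)
round 3: derive path(b,h) via R1 from path(b,d), path(d,h)
round 3: derive path(c,e) via R1 from path(c,a), path(a,e)
round 3: derive path(d,d) via R1 from path(d,a), path(a,d)
round 3: derive path(d,e) via R1 from path(d,a), path(a,e)
round 3: derive path(f,g) via R1 from path(f,a), path(a,g)
round 3: derive path(h,d) via R1 from path(h,a), path(a,d)
round 3: derive path(h,e) via R1 from path(h,a), path(a,e)

yes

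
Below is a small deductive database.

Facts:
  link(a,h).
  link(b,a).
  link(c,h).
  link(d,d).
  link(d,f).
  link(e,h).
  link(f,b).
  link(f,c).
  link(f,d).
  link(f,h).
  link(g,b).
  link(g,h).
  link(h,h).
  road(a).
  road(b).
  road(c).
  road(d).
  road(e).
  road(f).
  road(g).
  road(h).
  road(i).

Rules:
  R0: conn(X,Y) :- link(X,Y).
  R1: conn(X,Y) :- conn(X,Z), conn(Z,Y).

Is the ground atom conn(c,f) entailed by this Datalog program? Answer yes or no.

no

round 1: derive conn(a,h) via R0 from link(a,h)
round 1: derive conn(b,a) via R0 from link(b,a)
round 1: derive conn(c,h) via R0 from link(c,h)
round 1: derive conn(d,d) via R0 from link(d,d)
round 1: derive conn(d,f) via R0 from link(d,f)
round 1: derive conn(e,h) via R0 from link(e,h)
round 1: derive conn(f,b) via R0 from link(f,b)
round 1: derive conn(f,c) via R0 from link(f,c)
round 1: derive conn(f,d) via R0 from link(f,d)
round 1: derive conn(f,h) via R0 from link(f,h)
round 1: derive conn(g,b) via R0 from link(g,b)
round 1: derive conn(g,h) via R0 from link(g,h)
round 1: derive conn(h,h) via R0 from link(h,h)
round 2: derive conn(b,h) via R1 from conn(b,a), conn(a,h)
round 2: derive conn(d,b) via R1 from conn(d,f), conn(f,b)
round 2: derive conn(d,c) via R1 from conn(d,f), conn(f,c)
round 2: derive conn(d,h) via R1 from conn(d,f), conn(f,h)
round 2: derive conn(f,a) via R1 from conn(f,b), conn(b,a)
round 2: derive conn(f,f) via R1 from conn(f,d), conn(d,f)
round 2: derive conn(g,a) via R1 from conn(g,b), conn(b,a)
round 3: derive conn(d,a) via R1 from conn(d,b), conn(b,a)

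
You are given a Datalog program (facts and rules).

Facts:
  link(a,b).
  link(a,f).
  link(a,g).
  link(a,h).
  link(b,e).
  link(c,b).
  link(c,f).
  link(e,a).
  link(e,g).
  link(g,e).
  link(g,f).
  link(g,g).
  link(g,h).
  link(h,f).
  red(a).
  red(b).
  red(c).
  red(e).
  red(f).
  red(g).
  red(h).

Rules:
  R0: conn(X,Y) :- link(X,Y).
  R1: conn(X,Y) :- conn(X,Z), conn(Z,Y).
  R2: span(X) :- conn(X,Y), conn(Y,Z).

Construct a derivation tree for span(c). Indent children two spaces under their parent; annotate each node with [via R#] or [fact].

span(c)  [via R2]
  conn(c,b)  [via R0]
    link(c,b)  [fact]
  conn(b,e)  [via R0]
    link(b,e)  [fact]

round 1: derive conn(a,b) via R0 from link(a,b)
round 1: derive conn(a,f) via R0 from link(a,f)
round 1: derive conn(a,g) via R0 from link(a,g)
round 1: derive conn(a,h) via R0 from link(a,h)
round 1: derive conn(b,e) via R0 from link(b,e)
round 1: derive conn(c,b) via R0 from link(c,b)
round 1: derive conn(c,f) via R0 from link(c,f)
round 1: derive conn(e,a) via R0 from link(e,a)
round 1: derive conn(e,g) via R0 from link(e,g)
round 1: derive conn(g,e) via R0 from link(g,e)
round 1: derive conn(g,f) via R0 from link(g,f)
round 1: derive conn(g,g) via R0 from link(g,g)
round 1: derive conn(g,h) via R0 from link(g,h)
round 1: derive conn(h,f) via R0 from link(h,f)
round 2: derive conn(a,e) via R1 from conn(a,b), conn(b,e)
round 2: derive conn(b,a) via R1 from conn(b,e), conn(e,a)
round 2: derive conn(b,g) via R1 from conn(b,e), conn(e,g)
round 2: derive conn(c,e) via R1 from conn(c,b), conn(b,e)
round 2: derive conn(e,b) via R1 from conn(e,a), conn(a,b)
round 2: derive conn(e,e) via R1 from conn(e,g), conn(g,e)
round 2: derive conn(e,f) via R1 from conn(e,a), conn(a,f)
round 2: derive conn(e,h) via R1 from conn(e,a), conn(a,h)
round 2: derive conn(g,a) via R1 from conn(g,e), conn(e,a)
round 2: derive span(a) via R2 from conn(a,b), conn(b,e)
round 2: derive span(b) via R2 from conn(b,e), conn(e,a)
round 2: derive span(c) via R2 from conn(c,b), conn(b,e)
round 2: derive span(e) via R2 from conn(e,a), conn(a,b)
round 2: derive span(g) via R2 from conn(g,e), conn(e,a)
round 3: derive conn(a,a) via R1 from conn(a,b), conn(b,a)
round 3: derive conn(b,b) via R1 from conn(b,a), conn(a,b)
round 3: derive conn(b,f) via R1 from conn(b,a), conn(a,f)
round 3: derive conn(b,h) via R1 from conn(b,a), conn(a,h)
round 3: derive conn(c,a) via R1 from conn(c,b), conn(b,a)
round 3: derive conn(c,g) via R1 from conn(c,b), conn(b,g)
round 3: derive conn(c,h) via R1 from conn(c,e), conn(e,h)
round 3: derive conn(g,b) via R1 from conn(g,a), conn(a,b)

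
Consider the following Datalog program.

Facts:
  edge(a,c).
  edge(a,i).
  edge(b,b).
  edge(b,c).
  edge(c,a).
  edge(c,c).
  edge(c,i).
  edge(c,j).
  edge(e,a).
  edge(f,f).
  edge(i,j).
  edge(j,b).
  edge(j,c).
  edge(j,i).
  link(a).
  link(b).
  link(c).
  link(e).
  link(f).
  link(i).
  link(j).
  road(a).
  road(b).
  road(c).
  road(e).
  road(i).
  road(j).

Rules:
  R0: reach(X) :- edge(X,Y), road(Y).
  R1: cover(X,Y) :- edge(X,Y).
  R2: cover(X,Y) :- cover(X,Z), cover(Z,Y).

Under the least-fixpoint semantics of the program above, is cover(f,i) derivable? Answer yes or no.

round 1: derive cover(a,c) via R1 from edge(a,c)
round 1: derive cover(a,i) via R1 from edge(a,i)
round 1: derive cover(b,b) via R1 from edge(b,b)
round 1: derive cover(b,c) via R1 from edge(b,c)
round 1: derive cover(c,a) via R1 from edge(c,a)
round 1: derive cover(c,c) via R1 from edge(c,c)
round 1: derive cover(c,i) via R1 from edge(c,i)
round 1: derive cover(c,j) via R1 from edge(c,j)
round 1: derive cover(e,a) via R1 from edge(e,a)
round 1: derive cover(f,f) via R1 from edge(f,f)
round 1: derive cover(i,j) via R1 from edge(i,j)
round 1: derive cover(j,b) via R1 from edge(j,b)
round 1: derive cover(j,c) via R1 from edge(j,c)
round 1: derive cover(j,i) via R1 from edge(j,i)
round 2: derive cover(a,a) via R2 from cover(a,c), cover(c,a)
round 2: derive cover(a,j) via R2 from cover(a,c), cover(c,j)
round 2: derive cover(b,a) via R2 from cover(b,c), cover(c,a)
round 2: derive cover(b,i) via R2 from cover(b,c), cover(c,i)
round 2: derive cover(b,j) via R2 from cover(b,c), cover(c,j)
round 2: derive cover(c,b) via R2 from cover(c,j), cover(j,b)
round 2: derive cover(e,c) via R2 from cover(e,a), cover(a,c)
round 2: derive cover(e,i) via R2 from cover(e,a), cover(a,i)
round 2: derive cover(i,b) via R2 from cover(i,j), cover(j,b)
round 2: derive cover(i,c) via R2 from cover(i,j), cover(j,c)
round 2: derive cover(i,i) via R2 from cover(i,j), cover(j,i)
round 2: derive cover(j,a) via R2 from cover(j,c), cover(c,a)
round 2: derive cover(j,j) via R2 from cover(j,c), cover(c,j)
round 3: derive cover(a,b) via R2 from cover(a,c), cover(c,b)
round 3: derive cover(e,b) via R2 from cover(e,c), cover(c,b)
round 3: derive cover(e,j) via R2 from cover(e,a), cover(a,j)
round 3: derive cover(i,a) via R2 from cover(i,b), cover(b,a)

no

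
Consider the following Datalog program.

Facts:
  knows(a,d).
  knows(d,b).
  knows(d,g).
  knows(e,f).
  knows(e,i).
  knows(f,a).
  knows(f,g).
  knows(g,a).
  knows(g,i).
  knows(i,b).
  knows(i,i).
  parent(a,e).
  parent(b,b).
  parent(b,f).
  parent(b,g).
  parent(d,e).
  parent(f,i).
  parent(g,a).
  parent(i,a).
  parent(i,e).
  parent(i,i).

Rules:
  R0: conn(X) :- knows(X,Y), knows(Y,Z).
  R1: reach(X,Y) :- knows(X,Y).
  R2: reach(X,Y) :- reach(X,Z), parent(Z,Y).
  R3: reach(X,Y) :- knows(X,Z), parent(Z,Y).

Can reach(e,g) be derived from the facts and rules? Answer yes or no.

round 1: derive reach(a,d) via R1 from knows(a,d)
round 1: derive reach(d,b) via R1 from knows(d,b)
round 1: derive reach(d,g) via R1 from knows(d,g)
round 1: derive reach(e,f) via R1 from knows(e,f)
round 1: derive reach(e,i) via R1 from knows(e,i)
round 1: derive reach(f,a) via R1 from knows(f,a)
round 1: derive reach(f,g) via R1 from knows(f,g)
round 1: derive reach(g,a) via R1 from knows(g,a)
round 1: derive reach(g,i) via R1 from knows(g,i)
round 1: derive reach(i,b) via R1 from knows(i,b)
round 1: derive reach(i,i) via R1 from knows(i,i)
round 1: derive reach(a,e) via R3 from knows(a,d), parent(d,e)
round 1: derive reach(d,a) via R3 from knows(d,g), parent(g,a)
round 1: derive reach(d,f) via R3 from knows(d,b), parent(b,f)
round 1: derive reach(e,a) via R3 from knows(e,i), parent(i,a)
round 1: derive reach(e,e) via R3 from knows(e,i), parent(i,e)
round 1: derive reach(f,e) via R3 from knows(f,a), parent(a,e)
round 1: derive reach(g,e) via R3 from knows(g,a), parent(a,e)
round 1: derive reach(i,a) via R3 from knows(i,i), parent(i,a)
round 1: derive reach(i,e) via R3 from knows(i,i), parent(i,e)
round 1: derive reach(i,f) via R3 from knows(i,b), parent(b,f)
round 1: derive reach(i,g) via R3 from knows(i,b), parent(b,g)
round 2: derive reach(d,e) via R2 from reach(d,a), parent(a,e)
round 2: derive reach(d,i) via R2 from reach(d,f), parent(f,i)

no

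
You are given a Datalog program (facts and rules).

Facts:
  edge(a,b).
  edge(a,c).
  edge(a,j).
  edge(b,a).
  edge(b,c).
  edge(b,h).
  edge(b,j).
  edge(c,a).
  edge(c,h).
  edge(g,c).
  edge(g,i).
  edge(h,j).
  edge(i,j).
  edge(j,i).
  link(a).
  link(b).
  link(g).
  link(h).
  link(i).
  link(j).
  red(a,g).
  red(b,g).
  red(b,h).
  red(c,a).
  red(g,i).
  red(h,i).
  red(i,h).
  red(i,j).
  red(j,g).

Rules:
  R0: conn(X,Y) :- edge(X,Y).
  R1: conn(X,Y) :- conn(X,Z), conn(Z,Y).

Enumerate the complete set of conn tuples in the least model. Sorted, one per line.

round 1: derive conn(a,b) via R0 from edge(a,b)
round 1: derive conn(a,c) via R0 from edge(a,c)
round 1: derive conn(a,j) via R0 from edge(a,j)
round 1: derive conn(b,a) via R0 from edge(b,a)
round 1: derive conn(b,c) via R0 from edge(b,c)
round 1: derive conn(b,h) via R0 from edge(b,h)
round 1: derive conn(b,j) via R0 from edge(b,j)
round 1: derive conn(c,a) via R0 from edge(c,a)
round 1: derive conn(c,h) via R0 from edge(c,h)
round 1: derive conn(g,c) via R0 from edge(g,c)
round 1: derive conn(g,i) via R0 from edge(g,i)
round 1: derive conn(h,j) via R0 from edge(h,j)
round 1: derive conn(i,j) via R0 from edge(i,j)
round 1: derive conn(j,i) via R0 from edge(j,i)
round 2: derive conn(a,a) via R1 from conn(a,b), conn(b,a)
round 2: derive conn(a,h) via R1 from conn(a,b), conn(b,h)
round 2: derive conn(a,i) via R1 from conn(a,j), conn(j,i)
round 2: derive conn(b,b) via R1 from conn(b,a), conn(a,b)
round 2: derive conn(b,i) via R1 from conn(b,j), conn(j,i)
round 2: derive conn(c,b) via R1 from conn(c,a), conn(a,b)
round 2: derive conn(c,c) via R1 from conn(c,a), conn(a,c)
round 2: derive conn(c,j) via R1 from conn(c,a), conn(a,j)
round 2: derive conn(g,a) via R1 from conn(g,c), conn(c,a)
round 2: derive conn(g,h) via R1 from conn(g,c), conn(c,h)
round 2: derive conn(g,j) via R1 from conn(g,i), conn(i,j)
round 2: derive conn(h,i) via R1 from conn(h,j), conn(j,i)
round 2: derive conn(i,i) via R1 from conn(i,j), conn(j,i)
round 2: derive conn(j,j) via R1 from conn(j,i), conn(i,j)
round 3: derive conn(c,i) via R1 from conn(c,a), conn(a,i)
round 3: derive conn(g,b) via R1 from conn(g,a), conn(a,b)

conn(a,a)
conn(a,b)
conn(a,c)
conn(a,h)
conn(a,i)
conn(a,j)
conn(b,a)
conn(b,b)
conn(b,c)
conn(b,h)
conn(b,i)
conn(b,j)
conn(c,a)
conn(c,b)
conn(c,c)
conn(c,h)
conn(c,i)
conn(c,j)
conn(g,a)
conn(g,b)
conn(g,c)
conn(g,h)
conn(g,i)
conn(g,j)
conn(h,i)
conn(h,j)
conn(i,i)
conn(i,j)
conn(j,i)
conn(j,j)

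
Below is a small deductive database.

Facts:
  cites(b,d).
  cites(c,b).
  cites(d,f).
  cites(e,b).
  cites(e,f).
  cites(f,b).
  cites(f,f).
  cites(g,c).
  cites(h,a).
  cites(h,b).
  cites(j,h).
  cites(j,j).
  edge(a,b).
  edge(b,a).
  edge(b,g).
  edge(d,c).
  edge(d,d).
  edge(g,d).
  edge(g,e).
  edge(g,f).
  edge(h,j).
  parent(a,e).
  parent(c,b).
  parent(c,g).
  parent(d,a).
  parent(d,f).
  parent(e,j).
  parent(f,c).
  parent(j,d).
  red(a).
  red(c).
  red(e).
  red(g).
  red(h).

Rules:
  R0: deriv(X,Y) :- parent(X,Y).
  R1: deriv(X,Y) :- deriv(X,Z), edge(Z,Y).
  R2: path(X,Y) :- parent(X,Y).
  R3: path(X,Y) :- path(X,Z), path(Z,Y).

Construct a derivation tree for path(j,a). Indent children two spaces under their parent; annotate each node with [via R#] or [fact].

round 1: derive path(a,e) via R2 from parent(a,e)
round 1: derive path(c,b) via R2 from parent(c,b)
round 1: derive path(c,g) via R2 from parent(c,g)
round 1: derive path(d,a) via R2 from parent(d,a)
round 1: derive path(d,f) via R2 from parent(d,f)
round 1: derive path(e,j) via R2 from parent(e,j)
round 1: derive path(f,c) via R2 from parent(f,c)
round 1: derive path(j,d) via R2 from parent(j,d)
round 2: derive path(a,j) via R3 from path(a,e), path(e,j)
round 2: derive path(d,c) via R3 from path(d,f), path(f,c)
round 2: derive path(d,e) via R3 from path(d,a), path(a,e)
round 2: derive path(e,d) via R3 from path(e,j), path(j,d)
round 2: derive path(f,b) via R3 from path(f,c), path(c,b)
round 2: derive path(f,g) via R3 from path(f,c), path(c,g)
round 2: derive path(j,a) via R3 from path(j,d), path(d,a)
round 2: derive path(j,f) via R3 from path(j,d), path(d,f)
round 3: derive path(a,a) via R3 from path(a,j), path(j,a)
round 3: derive path(a,d) via R3 from path(a,e), path(e,d)
round 3: derive path(a,f) via R3 from path(a,j), path(j,f)
round 3: derive path(d,b) via R3 from path(d,c), path(c,b)
round 3: derive path(d,d) via R3 from path(d,e), path(e,d)
round 3: derive path(d,g) via R3 from path(d,c), path(c,g)
round 3: derive path(d,j) via R3 from path(d,a), path(a,j)
round 3: derive path(e,a) via R3 from path(e,d), path(d,a)
round 3: derive path(e,c) via R3 from path(e,d), path(d,c)
round 3: derive path(e,e) via R3 from path(e,d), path(d,e)
round 3: derive path(e,f) via R3 from path(e,d), path(d,f)
round 3: derive path(j,b) via R3 from path(j,f), path(f,b)
round 3: derive path(j,c) via R3 from path(j,d), path(d,c)
round 3: derive path(j,e) via R3 from path(j,a), path(a,e)
round 3: derive path(j,g) via R3 from path(j,f), path(f,g)
round 3: derive path(j,j) via R3 from path(j,a), path(a,j)
round 4: derive path(a,b) via R3 from path(a,d), path(d,b)
round 4: derive path(a,c) via R3 from path(a,d), path(d,c)
round 4: derive path(a,g) via R3 from path(a,d), path(d,g)
round 4: derive path(e,b) via R3 from path(e,c), path(c,b)
round 4: derive path(e,g) via R3 from path(e,c), path(c,g)

path(j,a)  [via R3]
  path(j,d)  [via R2]
    parent(j,d)  [fact]
  path(d,a)  [via R2]
    parent(d,a)  [fact]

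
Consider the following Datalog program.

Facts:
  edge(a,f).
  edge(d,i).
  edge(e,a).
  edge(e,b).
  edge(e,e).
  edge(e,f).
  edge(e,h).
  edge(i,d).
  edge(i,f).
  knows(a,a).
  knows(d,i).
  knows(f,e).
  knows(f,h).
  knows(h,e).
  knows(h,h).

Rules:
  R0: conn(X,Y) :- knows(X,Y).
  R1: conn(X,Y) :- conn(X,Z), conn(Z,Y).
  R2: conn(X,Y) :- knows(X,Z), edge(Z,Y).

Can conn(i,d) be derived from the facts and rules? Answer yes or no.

no

round 1: derive conn(a,a) via R0 from knows(a,a)
round 1: derive conn(d,i) via R0 from knows(d,i)
round 1: derive conn(f,e) via R0 from knows(f,e)
round 1: derive conn(f,h) via R0 from knows(f,h)
round 1: derive conn(h,e) via R0 from knows(h,e)
round 1: derive conn(h,h) via R0 from knows(h,h)
round 1: derive conn(a,f) via R2 from knows(a,a), edge(a,f)
round 1: derive conn(d,d) via R2 from knows(d,i), edge(i,d)
round 1: derive conn(d,f) via R2 from knows(d,i), edge(i,f)
round 1: derive conn(f,a) via R2 from knows(f,e), edge(e,a)
round 1: derive conn(f,b) via R2 from knows(f,e), edge(e,b)
round 1: derive conn(f,f) via R2 from knows(f,e), edge(e,f)
round 1: derive conn(h,a) via R2 from knows(h,e), edge(e,a)
round 1: derive conn(h,b) via R2 from knows(h,e), edge(e,b)
round 1: derive conn(h,f) via R2 from knows(h,e), edge(e,f)
round 2: derive conn(a,b) via R1 from conn(a,f), conn(f,b)
round 2: derive conn(a,e) via R1 from conn(a,f), conn(f,e)
round 2: derive conn(a,h) via R1 from conn(a,f), conn(f,h)
round 2: derive conn(d,a) via R1 from conn(d,f), conn(f,a)
round 2: derive conn(d,b) via R1 from conn(d,f), conn(f,b)
round 2: derive conn(d,e) via R1 from conn(d,f), conn(f,e)
round 2: derive conn(d,h) via R1 from conn(d,f), conn(f,h)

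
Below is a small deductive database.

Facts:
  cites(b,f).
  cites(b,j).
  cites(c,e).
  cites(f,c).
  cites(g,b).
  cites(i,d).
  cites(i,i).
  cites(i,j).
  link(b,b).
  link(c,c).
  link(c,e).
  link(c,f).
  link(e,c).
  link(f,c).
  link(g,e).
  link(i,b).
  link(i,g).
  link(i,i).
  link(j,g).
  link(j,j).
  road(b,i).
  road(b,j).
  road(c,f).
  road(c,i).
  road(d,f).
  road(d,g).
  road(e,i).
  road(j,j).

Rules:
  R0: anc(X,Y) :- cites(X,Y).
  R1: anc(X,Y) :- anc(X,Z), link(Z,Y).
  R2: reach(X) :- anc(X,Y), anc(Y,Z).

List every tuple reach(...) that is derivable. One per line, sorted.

round 1: derive anc(b,f) via R0 from cites(b,f)
round 1: derive anc(b,j) via R0 from cites(b,j)
round 1: derive anc(c,e) via R0 from cites(c,e)
round 1: derive anc(f,c) via R0 from cites(f,c)
round 1: derive anc(g,b) via R0 from cites(g,b)
round 1: derive anc(i,d) via R0 from cites(i,d)
round 1: derive anc(i,i) via R0 from cites(i,i)
round 1: derive anc(i,j) via R0 from cites(i,j)
round 2: derive anc(b,c) via R1 from anc(b,f), link(f,c)
round 2: derive anc(b,g) via R1 from anc(b,j), link(j,g)
round 2: derive anc(c,c) via R1 from anc(c,e), link(e,c)
round 2: derive anc(f,e) via R1 from anc(f,c), link(c,e)
round 2: derive anc(f,f) via R1 from anc(f,c), link(c,f)
round 2: derive anc(i,b) via R1 from anc(i,i), link(i,b)
round 2: derive anc(i,g) via R1 from anc(i,i), link(i,g)
round 2: derive reach(b) via R2 from anc(b,f), anc(f,c)
round 2: derive reach(f) via R2 from anc(f,c), anc(c,e)
round 2: derive reach(g) via R2 from anc(g,b), anc(b,f)
round 2: derive reach(i) via R2 from anc(i,i), anc(i,d)
round 3: derive anc(b,e) via R1 from anc(b,c), link(c,e)
round 3: derive anc(c,f) via R1 from anc(c,c), link(c,f)
round 3: derive anc(i,e) via R1 from anc(i,g), link(g,e)
round 3: derive reach(c) via R2 from anc(c,c), anc(c,c)
round 4: derive anc(i,c) via R1 from anc(i,e), link(e,c)
round 5: derive anc(i,f) via R1 from anc(i,c), link(c,f)

reach(b)
reach(c)
reach(f)
reach(g)
reach(i)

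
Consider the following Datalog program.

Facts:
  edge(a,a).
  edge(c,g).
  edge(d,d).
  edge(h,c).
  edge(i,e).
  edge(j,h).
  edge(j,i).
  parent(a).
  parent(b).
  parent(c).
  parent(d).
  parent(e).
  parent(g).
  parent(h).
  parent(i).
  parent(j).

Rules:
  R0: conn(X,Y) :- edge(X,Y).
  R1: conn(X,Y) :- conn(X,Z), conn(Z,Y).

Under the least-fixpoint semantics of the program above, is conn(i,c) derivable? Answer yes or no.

no

round 1: derive conn(a,a) via R0 from edge(a,a)
round 1: derive conn(c,g) via R0 from edge(c,g)
round 1: derive conn(d,d) via R0 from edge(d,d)
round 1: derive conn(h,c) via R0 from edge(h,c)
round 1: derive conn(i,e) via R0 from edge(i,e)
round 1: derive conn(j,h) via R0 from edge(j,h)
round 1: derive conn(j,i) via R0 from edge(j,i)
round 2: derive conn(h,g) via R1 from conn(h,c), conn(c,g)
round 2: derive conn(j,c) via R1 from conn(j,h), conn(h,c)
round 2: derive conn(j,e) via R1 from conn(j,i), conn(i,e)
round 3: derive conn(j,g) via R1 from conn(j,c), conn(c,g)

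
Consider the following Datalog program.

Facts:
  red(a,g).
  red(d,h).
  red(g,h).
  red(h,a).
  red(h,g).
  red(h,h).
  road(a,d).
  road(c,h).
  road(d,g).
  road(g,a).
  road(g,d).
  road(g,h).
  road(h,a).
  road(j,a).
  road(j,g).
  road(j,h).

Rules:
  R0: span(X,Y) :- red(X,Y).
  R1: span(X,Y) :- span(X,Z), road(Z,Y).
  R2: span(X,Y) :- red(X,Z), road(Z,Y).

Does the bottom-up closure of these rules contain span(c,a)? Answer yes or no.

no

round 1: derive span(a,g) via R0 from red(a,g)
round 1: derive span(d,h) via R0 from red(d,h)
round 1: derive span(g,h) via R0 from red(g,h)
round 1: derive span(h,a) via R0 from red(h,a)
round 1: derive span(h,g) via R0 from red(h,g)
round 1: derive span(h,h) via R0 from red(h,h)
round 1: derive span(a,a) via R2 from red(a,g), road(g,a)
round 1: derive span(a,d) via R2 from red(a,g), road(g,d)
round 1: derive span(a,h) via R2 from red(a,g), road(g,h)
round 1: derive span(d,a) via R2 from red(d,h), road(h,a)
round 1: derive span(g,a) via R2 from red(g,h), road(h,a)
round 1: derive span(h,d) via R2 from red(h,a), road(a,d)
round 2: derive span(d,d) via R1 from span(d,a), road(a,d)
round 2: derive span(g,d) via R1 from span(g,a), road(a,d)
round 3: derive span(d,g) via R1 from span(d,d), road(d,g)
round 3: derive span(g,g) via R1 from span(g,d), road(d,g)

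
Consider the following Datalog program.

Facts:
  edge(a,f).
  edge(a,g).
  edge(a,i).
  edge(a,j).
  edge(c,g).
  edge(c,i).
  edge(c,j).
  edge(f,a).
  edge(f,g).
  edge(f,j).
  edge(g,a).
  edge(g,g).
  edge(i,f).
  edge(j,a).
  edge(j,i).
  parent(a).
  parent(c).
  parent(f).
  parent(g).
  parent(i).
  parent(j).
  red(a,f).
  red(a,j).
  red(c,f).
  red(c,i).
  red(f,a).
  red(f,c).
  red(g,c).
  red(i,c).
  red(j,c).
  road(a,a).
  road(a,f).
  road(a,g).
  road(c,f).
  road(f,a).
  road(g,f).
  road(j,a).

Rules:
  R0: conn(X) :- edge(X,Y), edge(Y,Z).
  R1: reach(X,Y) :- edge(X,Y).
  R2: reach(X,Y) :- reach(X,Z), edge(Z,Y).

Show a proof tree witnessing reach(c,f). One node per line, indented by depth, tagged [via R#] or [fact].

reach(c,f)  [via R2]
  reach(c,i)  [via R1]
    edge(c,i)  [fact]
  edge(i,f)  [fact]

round 1: derive reach(a,f) via R1 from edge(a,f)
round 1: derive reach(a,g) via R1 from edge(a,g)
round 1: derive reach(a,i) via R1 from edge(a,i)
round 1: derive reach(a,j) via R1 from edge(a,j)
round 1: derive reach(c,g) via R1 from edge(c,g)
round 1: derive reach(c,i) via R1 from edge(c,i)
round 1: derive reach(c,j) via R1 from edge(c,j)
round 1: derive reach(f,a) via R1 from edge(f,a)
round 1: derive reach(f,g) via R1 from edge(f,g)
round 1: derive reach(f,j) via R1 from edge(f,j)
round 1: derive reach(g,a) via R1 from edge(g,a)
round 1: derive reach(g,g) via R1 from edge(g,g)
round 1: derive reach(i,f) via R1 from edge(i,f)
round 1: derive reach(j,a) via R1 from edge(j,a)
round 1: derive reach(j,i) via R1 from edge(j,i)
round 2: derive reach(a,a) via R2 from reach(a,f), edge(f,a)
round 2: derive reach(c,a) via R2 from reach(c,g), edge(g,a)
round 2: derive reach(c,f) via R2 from reach(c,i), edge(i,f)
round 2: derive reach(f,f) via R2 from reach(f,a), edge(a,f)
round 2: derive reach(f,i) via R2 from reach(f,a), edge(a,i)
round 2: derive reach(g,f) via R2 from reach(g,a), edge(a,f)
round 2: derive reach(g,i) via R2 from reach(g,a), edge(a,i)
round 2: derive reach(g,j) via R2 from reach(g,a), edge(a,j)
round 2: derive reach(i,a) via R2 from reach(i,f), edge(f,a)
round 2: derive reach(i,g) via R2 from reach(i,f), edge(f,g)
round 2: derive reach(i,j) via R2 from reach(i,f), edge(f,j)
round 2: derive reach(j,f) via R2 from reach(j,a), edge(a,f)
round 2: derive reach(j,g) via R2 from reach(j,a), edge(a,g)
round 2: derive reach(j,j) via R2 from reach(j,a), edge(a,j)
round 3: derive reach(i,i) via R2 from reach(i,a), edge(a,i)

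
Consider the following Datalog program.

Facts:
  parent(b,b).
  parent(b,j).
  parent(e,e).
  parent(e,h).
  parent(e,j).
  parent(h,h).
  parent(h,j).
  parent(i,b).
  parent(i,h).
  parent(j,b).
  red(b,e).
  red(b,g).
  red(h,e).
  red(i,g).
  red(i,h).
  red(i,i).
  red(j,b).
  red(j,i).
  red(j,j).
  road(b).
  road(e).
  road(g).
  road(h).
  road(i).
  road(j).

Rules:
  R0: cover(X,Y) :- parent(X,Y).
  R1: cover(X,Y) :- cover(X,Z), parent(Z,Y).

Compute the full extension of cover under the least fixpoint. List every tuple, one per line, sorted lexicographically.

cover(b,b)
cover(b,j)
cover(e,b)
cover(e,e)
cover(e,h)
cover(e,j)
cover(h,b)
cover(h,h)
cover(h,j)
cover(i,b)
cover(i,h)
cover(i,j)
cover(j,b)
cover(j,j)

round 1: derive cover(b,b) via R0 from parent(b,b)
round 1: derive cover(b,j) via R0 from parent(b,j)
round 1: derive cover(e,e) via R0 from parent(e,e)
round 1: derive cover(e,h) via R0 from parent(e,h)
round 1: derive cover(e,j) via R0 from parent(e,j)
round 1: derive cover(h,h) via R0 from parent(h,h)
round 1: derive cover(h,j) via R0 from parent(h,j)
round 1: derive cover(i,b) via R0 from parent(i,b)
round 1: derive cover(i,h) via R0 from parent(i,h)
round 1: derive cover(j,b) via R0 from parent(j,b)
round 2: derive cover(e,b) via R1 from cover(e,j), parent(j,b)
round 2: derive cover(h,b) via R1 from cover(h,j), parent(j,b)
round 2: derive cover(i,j) via R1 from cover(i,b), parent(b,j)
round 2: derive cover(j,j) via R1 from cover(j,b), parent(b,j)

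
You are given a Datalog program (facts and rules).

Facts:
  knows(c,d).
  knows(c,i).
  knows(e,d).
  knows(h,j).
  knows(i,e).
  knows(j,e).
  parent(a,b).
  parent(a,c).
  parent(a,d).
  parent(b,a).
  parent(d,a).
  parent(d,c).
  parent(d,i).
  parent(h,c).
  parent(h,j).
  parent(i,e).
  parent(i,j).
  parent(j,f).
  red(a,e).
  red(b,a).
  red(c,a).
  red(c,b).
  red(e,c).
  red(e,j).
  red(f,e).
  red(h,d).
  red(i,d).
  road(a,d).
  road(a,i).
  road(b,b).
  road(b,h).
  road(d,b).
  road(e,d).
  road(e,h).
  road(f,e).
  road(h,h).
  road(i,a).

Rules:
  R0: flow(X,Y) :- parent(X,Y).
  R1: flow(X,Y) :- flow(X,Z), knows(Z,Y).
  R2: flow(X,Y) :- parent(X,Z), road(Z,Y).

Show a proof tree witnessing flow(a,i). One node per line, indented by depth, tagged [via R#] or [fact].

round 1: derive flow(a,b) via R0 from parent(a,b)
round 1: derive flow(a,c) via R0 from parent(a,c)
round 1: derive flow(a,d) via R0 from parent(a,d)
round 1: derive flow(b,a) via R0 from parent(b,a)
round 1: derive flow(d,a) via R0 from parent(d,a)
round 1: derive flow(d,c) via R0 from parent(d,c)
round 1: derive flow(d,i) via R0 from parent(d,i)
round 1: derive flow(h,c) via R0 from parent(h,c)
round 1: derive flow(h,j) via R0 from parent(h,j)
round 1: derive flow(i,e) via R0 from parent(i,e)
round 1: derive flow(i,j) via R0 from parent(i,j)
round 1: derive flow(j,f) via R0 from parent(j,f)
round 1: derive flow(a,h) via R2 from parent(a,b), road(b,h)
round 1: derive flow(b,d) via R2 from parent(b,a), road(a,d)
round 1: derive flow(b,i) via R2 from parent(b,a), road(a,i)
round 1: derive flow(d,d) via R2 from parent(d,a), road(a,d)
round 1: derive flow(i,d) via R2 from parent(i,e), road(e,d)
round 1: derive flow(i,h) via R2 from parent(i,e), road(e,h)
round 1: derive flow(j,e) via R2 from parent(j,f), road(f,e)
round 2: derive flow(a,i) via R1 from flow(a,c), knows(c,i)
round 2: derive flow(a,j) via R1 from flow(a,h), knows(h,j)
round 2: derive flow(b,e) via R1 from flow(b,i), knows(i,e)
round 2: derive flow(d,e) via R1 from flow(d,i), knows(i,e)
round 2: derive flow(h,d) via R1 from flow(h,c), knows(c,d)
round 2: derive flow(h,e) via R1 from flow(h,j), knows(j,e)
round 2: derive flow(h,i) via R1 from flow(h,c), knows(c,i)
round 2: derive flow(j,d) via R1 from flow(j,e), knows(e,d)
round 3: derive flow(a,e) via R1 from flow(a,i), knows(i,e)

flow(a,i)  [via R1]
  flow(a,c)  [via R0]
    parent(a,c)  [fact]
  knows(c,i)  [fact]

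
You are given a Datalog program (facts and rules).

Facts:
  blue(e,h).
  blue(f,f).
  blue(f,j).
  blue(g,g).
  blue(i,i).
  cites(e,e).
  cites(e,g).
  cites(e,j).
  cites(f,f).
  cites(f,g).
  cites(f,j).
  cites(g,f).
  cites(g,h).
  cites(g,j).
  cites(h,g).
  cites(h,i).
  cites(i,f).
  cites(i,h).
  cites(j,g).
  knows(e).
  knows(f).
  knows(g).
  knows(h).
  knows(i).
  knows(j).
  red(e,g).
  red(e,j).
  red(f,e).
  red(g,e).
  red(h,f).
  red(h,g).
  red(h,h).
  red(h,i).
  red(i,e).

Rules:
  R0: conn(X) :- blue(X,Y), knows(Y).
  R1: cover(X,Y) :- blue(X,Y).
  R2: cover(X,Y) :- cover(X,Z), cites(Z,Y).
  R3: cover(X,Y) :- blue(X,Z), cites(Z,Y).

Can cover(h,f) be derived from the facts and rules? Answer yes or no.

no

round 1: derive cover(e,h) via R1 from blue(e,h)
round 1: derive cover(f,f) via R1 from blue(f,f)
round 1: derive cover(f,j) via R1 from blue(f,j)
round 1: derive cover(g,g) via R1 from blue(g,g)
round 1: derive cover(i,i) via R1 from blue(i,i)
round 1: derive cover(e,g) via R3 from blue(e,h), cites(h,g)
round 1: derive cover(e,i) via R3 from blue(e,h), cites(h,i)
round 1: derive cover(f,g) via R3 from blue(f,f), cites(f,g)
round 1: derive cover(g,f) via R3 from blue(g,g), cites(g,f)
round 1: derive cover(g,h) via R3 from blue(g,g), cites(g,h)
round 1: derive cover(g,j) via R3 from blue(g,g), cites(g,j)
round 1: derive cover(i,f) via R3 from blue(i,i), cites(i,f)
round 1: derive cover(i,h) via R3 from blue(i,i), cites(i,h)
round 2: derive cover(e,f) via R2 from cover(e,g), cites(g,f)
round 2: derive cover(e,j) via R2 from cover(e,g), cites(g,j)
round 2: derive cover(f,h) via R2 from cover(f,g), cites(g,h)
round 2: derive cover(g,i) via R2 from cover(g,h), cites(h,i)
round 2: derive cover(i,g) via R2 from cover(i,f), cites(f,g)
round 2: derive cover(i,j) via R2 from cover(i,f), cites(f,j)
round 3: derive cover(f,i) via R2 from cover(f,h), cites(h,i)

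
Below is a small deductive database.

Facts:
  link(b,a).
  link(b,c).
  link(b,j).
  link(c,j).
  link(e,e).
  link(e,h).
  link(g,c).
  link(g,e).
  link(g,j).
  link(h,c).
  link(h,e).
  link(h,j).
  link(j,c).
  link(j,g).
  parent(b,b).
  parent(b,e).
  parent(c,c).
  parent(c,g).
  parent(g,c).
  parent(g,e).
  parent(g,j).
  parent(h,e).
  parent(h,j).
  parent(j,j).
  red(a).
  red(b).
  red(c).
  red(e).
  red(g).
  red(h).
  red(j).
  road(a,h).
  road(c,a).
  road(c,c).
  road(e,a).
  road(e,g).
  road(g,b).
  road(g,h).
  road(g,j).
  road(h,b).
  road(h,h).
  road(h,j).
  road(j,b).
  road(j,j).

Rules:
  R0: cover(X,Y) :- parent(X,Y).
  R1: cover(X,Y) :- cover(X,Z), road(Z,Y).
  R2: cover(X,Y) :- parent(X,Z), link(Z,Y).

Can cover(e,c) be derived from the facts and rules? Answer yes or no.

no

round 1: derive cover(b,b) via R0 from parent(b,b)
round 1: derive cover(b,e) via R0 from parent(b,e)
round 1: derive cover(c,c) via R0 from parent(c,c)
round 1: derive cover(c,g) via R0 from parent(c,g)
round 1: derive cover(g,c) via R0 from parent(g,c)
round 1: derive cover(g,e) via R0 from parent(g,e)
round 1: derive cover(g,j) via R0 from parent(g,j)
round 1: derive cover(h,e) via R0 from parent(h,e)
round 1: derive cover(h,j) via R0 from parent(h,j)
round 1: derive cover(j,j) via R0 from parent(j,j)
round 1: derive cover(b,a) via R2 from parent(b,b), link(b,a)
round 1: derive cover(b,c) via R2 from parent(b,b), link(b,c)
round 1: derive cover(b,h) via R2 from parent(b,e), link(e,h)
round 1: derive cover(b,j) via R2 from parent(b,b), link(b,j)
round 1: derive cover(c,e) via R2 from parent(c,g), link(g,e)
round 1: derive cover(c,j) via R2 from parent(c,c), link(c,j)
round 1: derive cover(g,g) via R2 from parent(g,j), link(j,g)
round 1: derive cover(g,h) via R2 from parent(g,e), link(e,h)
round 1: derive cover(h,c) via R2 from parent(h,j), link(j,c)
round 1: derive cover(h,g) via R2 from parent(h,j), link(j,g)
round 1: derive cover(h,h) via R2 from parent(h,e), link(e,h)
round 1: derive cover(j,c) via R2 from parent(j,j), link(j,c)
round 1: derive cover(j,g) via R2 from parent(j,j), link(j,g)
round 2: derive cover(b,g) via R1 from cover(b,e), road(e,g)
round 2: derive cover(c,a) via R1 from cover(c,c), road(c,a)
round 2: derive cover(c,b) via R1 from cover(c,g), road(g,b)
round 2: derive cover(c,h) via R1 from cover(c,g), road(g,h)
round 2: derive cover(g,a) via R1 from cover(g,c), road(c,a)
round 2: derive cover(g,b) via R1 from cover(g,g), road(g,b)
round 2: derive cover(h,a) via R1 from cover(h,c), road(c,a)
round 2: derive cover(h,b) via R1 from cover(h,g), road(g,b)
round 2: derive cover(j,a) via R1 from cover(j,c), road(c,a)
round 2: derive cover(j,b) via R1 from cover(j,g), road(g,b)
round 2: derive cover(j,h) via R1 from cover(j,g), road(g,h)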